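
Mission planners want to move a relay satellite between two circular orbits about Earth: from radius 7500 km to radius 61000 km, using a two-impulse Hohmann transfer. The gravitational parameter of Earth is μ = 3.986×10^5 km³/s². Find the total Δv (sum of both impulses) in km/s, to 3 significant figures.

Semi-major axis of the transfer orbit: a_t = (7500 + 61000)/2 = 34250 km.
Circular speed at r₁: v₁ = √(μ/r₁) = √(3.986×10^5/7500) = 7.290 km/s.
On the transfer ellipse at r₁, vis-viva gives v_p = √[μ(2/r₁ − 1/a_t)] = 9.729 km/s.
First burn Δv₁ = |v_p − v₁| = 2.439 km/s.
Circular speed at r₂: v₂ = √(μ/r₂) = 2.556 km/s.
Transfer-orbit speed at r₂: v_a = √[μ(2/r₂ − 1/a_t)] = 1.196 km/s.
Second burn Δv₂ = |v₂ − v_a| = 1.360 km/s.
Δv = Δv₁ + Δv₂ = 2.439 + 1.360 = 3.799 km/s.

Δv = 3.80 km/s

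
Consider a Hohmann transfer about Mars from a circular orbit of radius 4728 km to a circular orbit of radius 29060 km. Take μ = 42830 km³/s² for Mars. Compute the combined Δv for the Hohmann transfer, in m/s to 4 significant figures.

The Hohmann ellipse has a_t = (r₁ + r₂)/2 = 16894 km.
At r₁ the circular-orbit speed is v₁ = √(μ/r₁) = 3.00978 km/s.
Transfer-orbit speed at r₁ (v² = μ(2/r − 1/a)): v_p = √[μ(2/r₁ − 1/a_t)] = 3.94745 km/s.
First burn Δv₁ = |v_p − v₁| = 0.93767 km/s.
At r₂, v₂ = √(μ/r₂) = 1.21402 km/s.
Transfer-orbit speed at r₂: v_a = √[μ(2/r₂ − 1/a_t)] = 0.642242 km/s.
Second burn Δv₂ = |v₂ − v_a| = 0.57178 km/s.
Total Δv = Δv₁ + Δv₂ = 1.509 km/s.

Δv = 1509 m/s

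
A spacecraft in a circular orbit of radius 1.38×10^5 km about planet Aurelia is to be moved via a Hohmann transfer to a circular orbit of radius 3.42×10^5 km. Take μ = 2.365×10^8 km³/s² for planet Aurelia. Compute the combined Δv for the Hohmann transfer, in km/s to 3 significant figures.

Transfer-ellipse semi-major axis a_t = (r₁ + r₂)/2 = (1.380×10^5 + 3.420×10^5)/2 = 2.400×10^5 km.
Circular speed at r₁: v₁ = √(μ/r₁) = √(2.365×10^8/1.380×10^5) = 41.40 km/s.
Transfer-orbit speed at r₁ (v² = μ(2/r − 1/a)): v_p = √[μ(2/r₁ − 1/a_t)] = 49.42 km/s.
First burn Δv₁ = |v_p − v₁| = 8.020 km/s.
Circular speed at r₂: v₂ = √(μ/r₂) = 26.297 km/s.
Transfer-orbit speed at r₂: v_a = √[μ(2/r₂ − 1/a_t)] = 19.941 km/s.
Second burn Δv₂ = |v₂ − v_a| = 6.356 km/s.
Δv = Δv₁ + Δv₂ = 8.020 + 6.356 = 14.38 km/s.

Δv = 14.4 km/s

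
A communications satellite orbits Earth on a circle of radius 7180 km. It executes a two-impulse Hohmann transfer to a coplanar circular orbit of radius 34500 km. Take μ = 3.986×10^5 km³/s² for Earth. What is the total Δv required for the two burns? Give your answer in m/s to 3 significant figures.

Δv = 3540 m/s

Transfer-ellipse semi-major axis a_t = (r₁ + r₂)/2 = (7180 + 34500)/2 = 20840 km.
At r₁ the circular-orbit speed is v₁ = √(μ/r₁) = 7.451 km/s.
On the transfer ellipse at r₁, vis-viva equation gives v_p = √[μ(2/r₁ − 1/a_t)] = 9.587 km/s.
First burn Δv₁ = |v_p − v₁| = 2.136 km/s.
Circular speed at r₂: v₂ = √(μ/r₂) = 3.399 km/s.
Transfer-orbit speed at r₂: v_a = √[μ(2/r₂ − 1/a_t)] = 1.995 km/s.
Second burn Δv₂ = |v₂ − v_a| = 1.404 km/s.
Total Δv = Δv₁ + Δv₂ = 3.540 km/s.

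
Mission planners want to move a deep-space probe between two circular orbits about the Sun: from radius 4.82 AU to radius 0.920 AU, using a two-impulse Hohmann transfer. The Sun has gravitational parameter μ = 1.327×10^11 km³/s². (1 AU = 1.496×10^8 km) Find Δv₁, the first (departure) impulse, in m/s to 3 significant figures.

Δv₁ = 5890 m/s

In km: r₁ = 4.82 × 1.496×10^8 = 7.21072×10^8 km; r₂ = 0.920 × 1.496×10^8 = 1.37632×10^8 km.
Transfer-ellipse semi-major axis a_t = (r₁ + r₂)/2 = (7.21072×10^8 + 1.37632×10^8)/2 = 4.29352×10^8 km.
On the circular orbit at r = 7.21072×10^8 km, v_c = √(μ/r) = 13.566 km/s.
Vis-viva on the transfer ellipse at r = 7.21072×10^8 km gives v_t = √[μ(2/r − 1/a_t)] = 7.6807 km/s.
Δv₁ = |v_t − v_c| = |7.6807 − 13.566| = 5.885 km/s.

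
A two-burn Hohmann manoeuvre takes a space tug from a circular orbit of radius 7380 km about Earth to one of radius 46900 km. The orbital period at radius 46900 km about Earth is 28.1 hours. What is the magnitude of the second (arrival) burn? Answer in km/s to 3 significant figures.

Δv₂ = 1.39 km/s

From Kepler's third law T² = 4π²r³/μ at r = 46900 km, T = 28.1 hours = 28.1 × 3600 s = 1.0116×10^5 s: μ = 4π²r³/T² = 3.97979×10^5 km³/s².
Transfer-ellipse semi-major axis a_t = (r₁ + r₂)/2 = (7380 + 46900)/2 = 27140 km.
On the circular orbit at r = 46900 km, v_c = √(μ/r) = 2.913 km/s.
Vis-viva on the transfer ellipse at r = 46900 km gives v_t = √[μ(2/r − 1/a_t)] = 1.519 km/s.
Δv₂ = |v_t − v_c| = |1.519 − 2.913| = 1.394 km/s.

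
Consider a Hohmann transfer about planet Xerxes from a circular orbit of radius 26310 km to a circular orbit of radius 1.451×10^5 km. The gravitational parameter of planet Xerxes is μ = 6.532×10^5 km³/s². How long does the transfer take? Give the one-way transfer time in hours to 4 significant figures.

Semi-major axis of the transfer orbit: a_t = (26310 + 1.451×10^5)/2 = 85705 km.
Half the transfer-orbit period gives t = π√(a_t³/μ) = 97530 s.
Converting: 97530 s ÷ 3600 s/hour = 27.09 hours.

t = 27.09 hours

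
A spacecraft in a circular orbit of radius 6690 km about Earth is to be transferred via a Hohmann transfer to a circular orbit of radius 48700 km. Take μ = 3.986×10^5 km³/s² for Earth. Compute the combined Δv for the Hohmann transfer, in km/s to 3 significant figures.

Δv = 3.97 km/s

The Hohmann ellipse has a_t = (r₁ + r₂)/2 = 27695 km.
Circular speed at r₁: v₁ = √(μ/r₁) = √(3.986×10^5/6690) = 7.7189 km/s.
Transfer-orbit speed at r₁ (vis-viva equation): v_p = √[μ(2/r₁ − 1/a_t)] = 10.236 km/s.
First burn Δv₁ = |v_p − v₁| = 2.517 km/s.
Circular speed at r₂: v₂ = √(μ/r₂) = 2.861 km/s.
Transfer-orbit speed at r₂: v_a = √[μ(2/r₂ − 1/a_t)] = 1.406 km/s.
Second burn Δv₂ = |v₂ − v_a| = 1.455 km/s.
Δv = Δv₁ + Δv₂ = 2.517 + 1.455 = 3.972 km/s.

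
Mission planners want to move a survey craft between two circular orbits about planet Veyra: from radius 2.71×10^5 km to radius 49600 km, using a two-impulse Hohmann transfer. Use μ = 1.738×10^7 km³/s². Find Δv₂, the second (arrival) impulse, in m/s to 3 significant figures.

Δv₂ = 5620 m/s

The Hohmann ellipse has a_t = (r₁ + r₂)/2 = 1.603×10^5 km.
On the circular orbit at r = 49600 km, v_c = √(μ/r) = 18.72 km/s.
Transfer-orbit speed at the same r (vis-viva, a = a_t): v_t = √[μ(2/r − 1/a_t)] = 24.34 km/s.
Δv₂ = |v_t − v_c| = |24.34 − 18.72| = 5.620 km/s.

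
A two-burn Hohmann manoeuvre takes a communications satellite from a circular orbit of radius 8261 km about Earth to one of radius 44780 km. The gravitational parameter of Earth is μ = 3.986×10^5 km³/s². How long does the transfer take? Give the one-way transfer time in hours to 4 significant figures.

The Hohmann ellipse has a_t = (r₁ + r₂)/2 = 26520.5 km.
Transfer time t = π√(a_t³/μ) = π√((26520.5)³ / 3.986×10^5) = 21491 s.
Converting: 21491 s ÷ 3600 s/hour = 5.970 hours.

t = 5.970 hours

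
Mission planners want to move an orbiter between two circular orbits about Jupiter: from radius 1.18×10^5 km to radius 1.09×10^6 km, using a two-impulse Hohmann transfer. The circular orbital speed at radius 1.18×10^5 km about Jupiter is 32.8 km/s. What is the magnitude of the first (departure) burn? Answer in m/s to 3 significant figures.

From the circular-orbit relation v² = μ/r at r = 1.18×10^5 km: μ = v²r = (32.8)² × 1.18×10^5 = 1.26949×10^8 km³/s².
Semi-major axis of the transfer orbit: a_t = (1.180×10^5 + 1.090×10^6)/2 = 6.040×10^5 km.
On the circular orbit at r = 1.180×10^5 km, v_c = √(μ/r) = 32.80 km/s.
Vis-viva on the transfer ellipse at r = 1.180×10^5 km gives v_t = √[μ(2/r − 1/a_t)] = 44.06 km/s.
Δv₁ = |v_t − v_c| = |44.06 − 32.80| = 11.26 km/s.

Δv₁ = 11300 m/s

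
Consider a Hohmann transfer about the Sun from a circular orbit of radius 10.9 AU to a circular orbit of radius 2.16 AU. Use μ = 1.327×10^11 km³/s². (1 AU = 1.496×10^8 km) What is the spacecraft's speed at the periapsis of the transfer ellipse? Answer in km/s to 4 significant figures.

v = 26.18 km/s

In km: r₁ = 10.9 × 1.496×10^8 = 1.63064×10^9 km; r₂ = 2.16 × 1.496×10^8 = 3.23136×10^8 km.
Transfer-ellipse semi-major axis a_t = (r₁ + r₂)/2 = (1.63064×10^9 + 3.23136×10^8)/2 = 9.76888×10^8 km.
At periapsis, r = 3.23136×10^8 km.
Vis-viva: v = √[μ(2/r − 1/a_t)] = √[1.327×10^11 × (2/3.23136×10^8 − 1/9.76888×10^8)] = 26.18 km/s.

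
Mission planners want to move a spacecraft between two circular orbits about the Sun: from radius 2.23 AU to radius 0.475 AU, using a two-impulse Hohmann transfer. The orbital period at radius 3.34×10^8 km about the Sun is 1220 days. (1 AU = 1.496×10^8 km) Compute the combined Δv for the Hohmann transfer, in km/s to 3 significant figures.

Δv = 20.4 km/s

From Kepler's third law T² = 4π²r³/μ at r = 3.34×10^8 km, T = 1220 days = 1220 × 86400 s = 1.05408×10^8 s: μ = 4π²r³/T² = 1.32389×10^11 km³/s².
In km: r₁ = 2.23 × 1.496×10^8 = 3.33608×10^8 km; r₂ = 0.475 × 1.496×10^8 = 7.106×10^7 km.
Semi-major axis of the transfer orbit: a_t = (3.33608×10^8 + 7.106×10^7)/2 = 2.02334×10^8 km.
At r₁ the circular-orbit speed is v₁ = √(μ/r₁) = 19.9208 km/s.
On the transfer ellipse at r₁, vis-viva gives v_a = √[μ(2/r₁ − 1/a_t)] = 11.8055 km/s.
First burn Δv₁ = |v_a − v₁| = 8.1153 km/s.
Circular speed at r₂: v₂ = √(μ/r₂) = 43.163 km/s.
Transfer-orbit speed at r₂: v_p = √[μ(2/r₂ − 1/a_t)] = 55.424 km/s.
Second burn Δv₂ = |v₂ − v_p| = 12.261 km/s.
Δv = Δv₁ + Δv₂ = 8.1153 + 12.261 = 20.38 km/s.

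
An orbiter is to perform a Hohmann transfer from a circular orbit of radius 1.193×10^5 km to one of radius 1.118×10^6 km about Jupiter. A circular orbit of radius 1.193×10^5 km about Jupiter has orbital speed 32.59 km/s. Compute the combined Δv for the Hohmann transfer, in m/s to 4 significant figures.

Δv = 17190 m/s

From the circular-orbit relation v² = μ/r at r = 1.193×10^5 km: μ = v²r = (32.59)² × 1.193×10^5 = 1.26709×10^8 km³/s².
Semi-major axis of the transfer orbit: a_t = (1.193×10^5 + 1.118×10^6)/2 = 6.1865×10^5 km.
Circular speed at r₁: v₁ = √(μ/r₁) = √(1.26709×10^8/1.193×10^5) = 32.59 km/s.
Transfer-orbit speed at r₁ (v² = μ(2/r − 1/a)): v_p = √[μ(2/r₁ − 1/a_t)] = 43.81 km/s.
First burn Δv₁ = |v_p − v₁| = 11.22 km/s.
At r₂, v₂ = √(μ/r₂) = 10.646 km/s.
Transfer-orbit speed at r₂: v_a = √[μ(2/r₂ − 1/a_t)] = 4.6750 km/s.
Second burn Δv₂ = |v₂ − v_a| = 5.971 km/s.
Total Δv = Δv₁ + Δv₂ = 17.19 km/s.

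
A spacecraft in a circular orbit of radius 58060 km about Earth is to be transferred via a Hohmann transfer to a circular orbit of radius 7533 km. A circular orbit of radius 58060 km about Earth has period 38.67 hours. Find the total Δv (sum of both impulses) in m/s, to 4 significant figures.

From Kepler's third law T² = 4π²r³/μ at r = 58060 km, T = 38.67 hours = 38.67 × 3600 s = 1.39212×10^5 s: μ = 4π²r³/T² = 3.98692×10^5 km³/s².
Transfer-ellipse semi-major axis a_t = (r₁ + r₂)/2 = (58060 + 7533)/2 = 32796.5 km.
At r₁ the circular-orbit speed is v₁ = √(μ/r₁) = 2.6205 km/s.
On the transfer ellipse at r₁, vis-viva gives v_a = √[μ(2/r₁ − 1/a_t)] = 1.2559 km/s.
First burn Δv₁ = |v_a − v₁| = 1.3646 km/s.
At r₂, v₂ = √(μ/r₂) = 7.2750 km/s.
Transfer-orbit speed at r₂: v_p = √[μ(2/r₂ − 1/a_t)] = 9.6796 km/s.
Second burn Δv₂ = |v₂ − v_p| = 2.4046 km/s.
Total Δv = Δv₁ + Δv₂ = 3.769 km/s.

Δv = 3769 m/s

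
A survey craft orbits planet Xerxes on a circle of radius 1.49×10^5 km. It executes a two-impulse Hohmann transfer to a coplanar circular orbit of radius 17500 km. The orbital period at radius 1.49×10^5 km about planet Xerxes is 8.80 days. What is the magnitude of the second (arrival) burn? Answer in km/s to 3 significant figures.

From Kepler's third law T² = 4π²r³/μ at r = 1.49×10^5 km, T = 8.80 days = 8.80 × 86400 s = 7.6032×10^5 s: μ = 4π²r³/T² = 2.25905×10^5 km³/s².
Semi-major axis of the transfer orbit: a_t = (1.490×10^5 + 17500)/2 = 83250 km.
On the circular orbit at r = 17500 km, v_c = √(μ/r) = 3.593 km/s.
Vis-viva on the transfer ellipse at r = 17500 km gives v_t = √[μ(2/r − 1/a_t)] = 4.807 km/s.
Δv₂ = |v_t − v_c| = |4.807 − 3.593| = 1.214 km/s.

Δv₂ = 1.21 km/s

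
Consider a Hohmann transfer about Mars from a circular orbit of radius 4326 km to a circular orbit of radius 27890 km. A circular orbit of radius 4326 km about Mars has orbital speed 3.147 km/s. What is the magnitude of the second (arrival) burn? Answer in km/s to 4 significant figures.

Δv₂ = 0.5971 km/s

From the circular-orbit relation v² = μ/r at r = 4326 km: μ = v²r = (3.147)² × 4326 = 42843.0 km³/s².
Transfer-ellipse semi-major axis a_t = (r₁ + r₂)/2 = (4326 + 27890)/2 = 16108 km.
On the circular orbit at r = 27890 km, v_c = √(μ/r) = 1.2394 km/s.
Transfer-orbit speed at the same r (vis-viva, a = a_t): v_t = √[μ(2/r − 1/a_t)] = 0.64230 km/s.
Δv₂ = |v_t − v_c| = |0.64230 − 1.2394| = 0.5971 km/s.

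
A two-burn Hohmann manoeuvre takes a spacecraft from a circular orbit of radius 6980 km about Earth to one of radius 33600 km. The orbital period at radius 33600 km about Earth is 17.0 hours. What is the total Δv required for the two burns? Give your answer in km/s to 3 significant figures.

From Kepler's third law T² = 4π²r³/μ at r = 33600 km, T = 17.0 hours = 17.0 × 3600 s = 61200 s: μ = 4π²r³/T² = 3.99829×10^5 km³/s².
Transfer-ellipse semi-major axis a_t = (r₁ + r₂)/2 = (6980 + 33600)/2 = 20290 km.
Circular speed at r₁: v₁ = √(μ/r₁) = √(3.99829×10^5/6980) = 7.5685 km/s.
Transfer-orbit speed at r₁ (vis-viva): v_p = √[μ(2/r₁ − 1/a_t)] = 9.7395 km/s.
First burn Δv₁ = |v_p − v₁| = 2.171 km/s.
At r₂, v₂ = √(μ/r₂) = 3.4496 km/s.
Transfer-orbit speed at r₂: v_a = √[μ(2/r₂ − 1/a_t)] = 2.0233 km/s.
Second burn Δv₂ = |v₂ − v_a| = 1.426 km/s.
Total Δv = Δv₁ + Δv₂ = 3.597 km/s.

Δv = 3.60 km/s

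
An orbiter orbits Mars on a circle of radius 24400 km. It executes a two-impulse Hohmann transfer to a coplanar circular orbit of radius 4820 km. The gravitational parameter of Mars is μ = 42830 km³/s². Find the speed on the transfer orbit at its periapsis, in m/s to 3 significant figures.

The Hohmann ellipse has a_t = (r₁ + r₂)/2 = 14610 km.
At periapsis, r = 4820 km.
Applying v² = μ(2/r − 1/a_t): v = 3.852 km/s.

v = 3850 m/s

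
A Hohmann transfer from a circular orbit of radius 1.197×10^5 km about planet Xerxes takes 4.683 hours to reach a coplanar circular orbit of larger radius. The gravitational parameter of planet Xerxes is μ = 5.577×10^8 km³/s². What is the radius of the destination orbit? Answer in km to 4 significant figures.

r₂ = 3.849×10^5 km

Transfer time t = 4.683 hours = 16858.8 s, and t = π√(a_t³/μ).
So a_t = (μ t²/π²)^(1/3) = (5.577×10^8 × (16858.8)² / π²)^(1/3) = 2.5230×10^5 km.
Since a_t = (r₁ + r₂)/2, r₂ = 2a_t − r₁ = 2×2.5230×10^5 − 1.197×10^5 = 3.849×10^5 km.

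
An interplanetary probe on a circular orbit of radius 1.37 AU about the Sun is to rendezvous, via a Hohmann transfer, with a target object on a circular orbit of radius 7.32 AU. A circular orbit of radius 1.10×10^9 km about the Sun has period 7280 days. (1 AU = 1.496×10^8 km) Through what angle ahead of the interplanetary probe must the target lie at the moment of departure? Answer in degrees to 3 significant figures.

From Kepler's third law T² = 4π²r³/μ at r = 1.10×10^9 km, T = 7280 days = 7280 × 86400 s = 6.28992×10^8 s: μ = 4π²r³/T² = 1.32815×10^11 km³/s².
In km: r₁ = 1.37 × 1.496×10^8 = 2.04952×10^8 km; r₂ = 7.32 × 1.496×10^8 = 1.095072×10^9 km.
Transfer-ellipse semi-major axis a_t = (r₁ + r₂)/2 = (2.04952×10^8 + 1.095072×10^9)/2 = 6.50012×10^8 km.
Transfer time t = π√(a_t³/μ) = 1.4286×10^8 s.
The target's mean motion on its circular orbit is ω₂ = √(μ/r₂³) = 1.0057×10^-8 rad/s.
Angle swept by the target during transfer: ω₂·t = 1.4367 rad = 82.32°.
Arrival is 180° from departure on the ellipse, so φ = 180° − 82.32° = 97.7°.

φ = 97.7°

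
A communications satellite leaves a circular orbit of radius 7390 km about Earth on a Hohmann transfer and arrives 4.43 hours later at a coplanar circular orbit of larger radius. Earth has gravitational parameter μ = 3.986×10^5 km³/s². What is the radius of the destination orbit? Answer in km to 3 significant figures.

r₂ = 36100 km

Transfer time t = 4.43 hours = 15948 s, and t = π√(a_t³/μ).
So a_t = (μ t²/π²)^(1/3) = (3.986×10^5 × (15948)² / π²)^(1/3) = 21738 km.
Since a_t = (r₁ + r₂)/2, r₂ = 2a_t − r₁ = 2×21738 − 7390 = 36086 km.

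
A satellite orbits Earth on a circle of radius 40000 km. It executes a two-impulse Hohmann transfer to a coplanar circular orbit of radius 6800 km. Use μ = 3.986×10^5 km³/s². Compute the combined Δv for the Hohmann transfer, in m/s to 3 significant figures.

Semi-major axis of the transfer orbit: a_t = (40000 + 6800)/2 = 23400 km.
Circular speed at r₁: v₁ = √(μ/r₁) = √(3.986×10^5/40000) = 3.157 km/s.
On the transfer ellipse at r₁, vis-viva equation gives v_a = √[μ(2/r₁ − 1/a_t)] = 1.702 km/s.
First burn Δv₁ = |v_a − v₁| = 1.455 km/s.
At r₂, v₂ = √(μ/r₂) = 7.656 km/s.
Transfer-orbit speed at r₂: v_p = √[μ(2/r₂ − 1/a_t)] = 10.01 km/s.
Second burn Δv₂ = |v₂ − v_p| = 2.354 km/s.
Δv = Δv₁ + Δv₂ = 1.455 + 2.354 = 3.809 km/s.

Δv = 3810 m/s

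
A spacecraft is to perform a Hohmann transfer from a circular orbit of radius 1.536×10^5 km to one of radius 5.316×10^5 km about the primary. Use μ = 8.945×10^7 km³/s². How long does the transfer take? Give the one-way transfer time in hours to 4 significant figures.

t = 18.50 hours

Transfer-ellipse semi-major axis a_t = (r₁ + r₂)/2 = (1.536×10^5 + 5.316×10^5)/2 = 3.426×10^5 km.
Half the transfer-orbit period gives t = π√(a_t³/μ) = 66610 s.
Converting: 66610 s ÷ 3600 s/hour = 18.50 hours.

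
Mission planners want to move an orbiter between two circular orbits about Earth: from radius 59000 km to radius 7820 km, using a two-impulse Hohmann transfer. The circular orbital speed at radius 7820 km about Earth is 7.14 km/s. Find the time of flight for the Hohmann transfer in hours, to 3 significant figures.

From the circular-orbit relation v² = μ/r at r = 7820 km: μ = v²r = (7.14)² × 7820 = 3.98660×10^5 km³/s².
The Hohmann ellipse has a_t = (r₁ + r₂)/2 = 33410 km.
Transfer time t = π√(a_t³/μ) = π√((33410)³ / 3.98660×10^5) = 30390 s.
Converting: 30390 s ÷ 3600 s/hour = 8.44 hours.

t = 8.44 hours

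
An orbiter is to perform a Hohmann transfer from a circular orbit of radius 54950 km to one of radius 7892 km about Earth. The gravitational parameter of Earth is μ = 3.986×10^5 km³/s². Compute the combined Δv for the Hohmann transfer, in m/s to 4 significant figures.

Δv = 3635 m/s

Transfer-ellipse semi-major axis a_t = (r₁ + r₂)/2 = (54950 + 7892)/2 = 31421 km.
Circular speed at r₁: v₁ = √(μ/r₁) = √(3.986×10^5/54950) = 2.693300 km/s.
On the transfer ellipse at r₁, vis-viva equation gives v_a = √[μ(2/r₁ − 1/a_t)] = 1.349797 km/s.
First burn Δv₁ = |v_a − v₁| = 1.344 km/s.
At r₂, v₂ = √(μ/r₂) = 7.107 km/s.
Transfer-orbit speed at r₂: v_p = √[μ(2/r₂ − 1/a_t)] = 9.398 km/s.
Second burn Δv₂ = |v₂ − v_p| = 2.291 km/s.
Δv = Δv₁ + Δv₂ = 1.344 + 2.291 = 3.635 km/s.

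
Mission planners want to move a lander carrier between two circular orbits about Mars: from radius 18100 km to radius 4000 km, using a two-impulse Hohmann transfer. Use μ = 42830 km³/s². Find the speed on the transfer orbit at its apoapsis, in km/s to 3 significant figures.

v = 0.926 km/s

Transfer-ellipse semi-major axis a_t = (r₁ + r₂)/2 = (18100 + 4000)/2 = 11050 km.
The apoapsis of the transfer ellipse is at r = 18100 km.
From the vis-viva equation, v = √[μ(2/r − 1/a_t)] = 0.9255 km/s.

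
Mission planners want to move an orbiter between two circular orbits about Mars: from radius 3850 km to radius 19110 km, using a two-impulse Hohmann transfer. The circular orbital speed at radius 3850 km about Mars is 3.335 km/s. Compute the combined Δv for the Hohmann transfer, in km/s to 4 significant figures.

Δv = 1.598 km/s

From the circular-orbit relation v² = μ/r at r = 3850 km: μ = v²r = (3.335)² × 3850 = 42820.6 km³/s².
Semi-major axis of the transfer orbit: a_t = (3850 + 19110)/2 = 11480 km.
At r₁ the circular-orbit speed is v₁ = √(μ/r₁) = 3.3350 km/s.
Transfer-orbit speed at r₁ (v² = μ(2/r − 1/a)): v_p = √[μ(2/r₁ − 1/a_t)] = 4.3028 km/s.
First burn Δv₁ = |v_p − v₁| = 0.9678 km/s.
Circular speed at r₂: v₂ = √(μ/r₂) = 1.4969 km/s.
Transfer-orbit speed at r₂: v_a = √[μ(2/r₂ − 1/a_t)] = 0.86687 km/s.
Second burn Δv₂ = |v₂ − v_a| = 0.6300 km/s.
Δv = Δv₁ + Δv₂ = 0.9678 + 0.6300 = 1.598 km/s.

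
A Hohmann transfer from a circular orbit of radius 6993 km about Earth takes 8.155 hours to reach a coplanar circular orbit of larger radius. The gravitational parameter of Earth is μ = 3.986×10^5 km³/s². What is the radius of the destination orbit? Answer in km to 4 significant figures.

r₂ = 58310 km

Transfer time t = 8.155 hours = 29358 s, and t = π√(a_t³/μ).
So a_t = (μ t²/π²)^(1/3) = (3.986×10^5 × (29358)² / π²)^(1/3) = 32651 km.
Since a_t = (r₁ + r₂)/2, r₂ = 2a_t − r₁ = 2×32651 − 6993 = 58309 km.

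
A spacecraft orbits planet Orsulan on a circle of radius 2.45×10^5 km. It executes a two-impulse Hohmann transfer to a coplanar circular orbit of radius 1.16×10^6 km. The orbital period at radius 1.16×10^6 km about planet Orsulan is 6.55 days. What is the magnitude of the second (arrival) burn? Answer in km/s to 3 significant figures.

From Kepler's third law T² = 4π²r³/μ at r = 1.16×10^6 km, T = 6.55 days = 6.55 × 86400 s = 5.6592×10^5 s: μ = 4π²r³/T² = 1.92408×10^8 km³/s².
Transfer-ellipse semi-major axis a_t = (r₁ + r₂)/2 = (2.450×10^5 + 1.160×10^6)/2 = 7.025×10^5 km.
Circular speed at r = 1.160×10^6 km: v_c = √(μ/r) = 12.879 km/s.
Transfer-orbit speed at the same r (vis-viva, a = a_t): v_t = √[μ(2/r − 1/a_t)] = 7.6058 km/s.
Δv₂ = |v_t − v_c| = |7.6058 − 12.879| = 5.273 km/s.

Δv₂ = 5.27 km/s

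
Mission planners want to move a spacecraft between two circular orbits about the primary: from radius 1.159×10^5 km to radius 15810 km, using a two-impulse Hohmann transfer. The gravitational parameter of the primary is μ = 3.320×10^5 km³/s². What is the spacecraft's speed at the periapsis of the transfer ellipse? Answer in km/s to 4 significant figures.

Transfer-ellipse semi-major axis a_t = (r₁ + r₂)/2 = (1.159×10^5 + 15810)/2 = 65855 km.
At periapsis, r = 15810 km.
Applying v² = μ(2/r − 1/a_t): v = 6.079 km/s.

v = 6.079 km/s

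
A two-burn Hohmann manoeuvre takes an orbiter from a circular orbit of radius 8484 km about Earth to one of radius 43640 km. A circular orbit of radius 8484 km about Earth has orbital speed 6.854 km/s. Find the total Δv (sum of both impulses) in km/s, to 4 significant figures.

From the circular-orbit relation v² = μ/r at r = 8484 km: μ = v²r = (6.854)² × 8484 = 3.98556×10^5 km³/s².
Transfer-ellipse semi-major axis a_t = (r₁ + r₂)/2 = (8484 + 43640)/2 = 26062 km.
At r₁ the circular-orbit speed is v₁ = √(μ/r₁) = 6.854 km/s.
Transfer-orbit speed at r₁ (v² = μ(2/r − 1/a)): v_p = √[μ(2/r₁ − 1/a_t)] = 8.869 km/s.
First burn Δv₁ = |v_p − v₁| = 2.015 km/s.
At r₂, v₂ = √(μ/r₂) = 3.022 km/s.
Transfer-orbit speed at r₂: v_a = √[μ(2/r₂ − 1/a_t)] = 1.724 km/s.
Second burn Δv₂ = |v₂ − v_a| = 1.298 km/s.
Total Δv = Δv₁ + Δv₂ = 3.313 km/s.

Δv = 3.313 km/s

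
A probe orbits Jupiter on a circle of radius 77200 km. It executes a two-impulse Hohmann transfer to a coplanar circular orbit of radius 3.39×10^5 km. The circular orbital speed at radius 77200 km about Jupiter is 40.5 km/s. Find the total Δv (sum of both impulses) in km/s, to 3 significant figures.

From the circular-orbit relation v² = μ/r at r = 77200 km: μ = v²r = (40.5)² × 77200 = 1.26627×10^8 km³/s².
The Hohmann ellipse has a_t = (r₁ + r₂)/2 = 2.081×10^5 km.
Circular speed at r₁: v₁ = √(μ/r₁) = √(1.26627×10^8/77200) = 40.500 km/s.
On the transfer ellipse at r₁, vis-viva equation gives v_p = √[μ(2/r₁ − 1/a_t)] = 51.691 km/s.
First burn Δv₁ = |v_p − v₁| = 11.191 km/s.
At r₂, v₂ = √(μ/r₂) = 19.32697 km/s.
Transfer-orbit speed at r₂: v_a = √[μ(2/r₂ − 1/a_t)] = 11.77163 km/s.
Second burn Δv₂ = |v₂ − v_a| = 7.5553 km/s.
Δv = Δv₁ + Δv₂ = 11.191 + 7.5553 = 18.75 km/s.

Δv = 18.7 km/s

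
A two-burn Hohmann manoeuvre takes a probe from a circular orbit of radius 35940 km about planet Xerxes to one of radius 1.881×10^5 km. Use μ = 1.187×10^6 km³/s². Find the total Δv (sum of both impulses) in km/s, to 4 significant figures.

Transfer-ellipse semi-major axis a_t = (r₁ + r₂)/2 = (35940 + 1.881×10^5)/2 = 1.1202×10^5 km.
Circular speed at r₁: v₁ = √(μ/r₁) = √(1.187×10^6/35940) = 5.747 km/s.
Transfer-orbit speed at r₁ (vis-viva): v_p = √[μ(2/r₁ − 1/a_t)] = 7.447 km/s.
First burn Δv₁ = |v_p − v₁| = 1.700 km/s.
Circular speed at r₂: v₂ = √(μ/r₂) = 2.512 km/s.
Transfer-orbit speed at r₂: v_a = √[μ(2/r₂ − 1/a_t)] = 1.423 km/s.
Second burn Δv₂ = |v₂ − v_a| = 1.089 km/s.
Total Δv = Δv₁ + Δv₂ = 2.789 km/s.

Δv = 2.789 km/s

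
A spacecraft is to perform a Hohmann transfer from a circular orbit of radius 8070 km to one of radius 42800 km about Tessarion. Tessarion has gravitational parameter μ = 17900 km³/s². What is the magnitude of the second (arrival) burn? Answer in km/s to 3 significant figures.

Transfer-ellipse semi-major axis a_t = (r₁ + r₂)/2 = (8070 + 42800)/2 = 25435 km.
Circular speed at r = 42800 km: v_c = √(μ/r) = 0.6467 km/s.
Vis-viva on the transfer ellipse at r = 42800 km gives v_t = √[μ(2/r − 1/a_t)] = 0.3643 km/s.
Δv₂ = |v_t − v_c| = |0.3643 − 0.6467| = 0.2824 km/s.

Δv₂ = 0.282 km/s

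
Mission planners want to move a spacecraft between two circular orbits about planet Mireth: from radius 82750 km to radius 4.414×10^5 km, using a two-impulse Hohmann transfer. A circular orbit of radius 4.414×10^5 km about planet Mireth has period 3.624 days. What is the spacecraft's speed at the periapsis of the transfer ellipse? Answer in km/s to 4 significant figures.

From Kepler's third law T² = 4π²r³/μ at r = 4.414×10^5 km, T = 3.624 days = 3.624 × 86400 s = 3.131136×10^5 s: μ = 4π²r³/T² = 3.46300×10^7 km³/s².
The Hohmann ellipse has a_t = (r₁ + r₂)/2 = 2.62075×10^5 km.
The periapsis of the transfer ellipse is at r = 82750 km.
Vis-viva: v = √[μ(2/r − 1/a_t)] = √[3.46300×10^7 × (2/82750 − 1/2.62075×10^5)] = 26.55 km/s.

v = 26.55 km/s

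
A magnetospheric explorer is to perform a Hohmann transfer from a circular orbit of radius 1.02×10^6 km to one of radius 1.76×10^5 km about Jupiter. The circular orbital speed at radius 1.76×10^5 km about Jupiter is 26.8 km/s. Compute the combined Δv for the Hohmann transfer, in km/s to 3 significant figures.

Δv = 13.3 km/s

From the circular-orbit relation v² = μ/r at r = 1.76×10^5 km: μ = v²r = (26.8)² × 1.76×10^5 = 1.26410×10^8 km³/s².
Semi-major axis of the transfer orbit: a_t = (1.020×10^6 + 1.760×10^5)/2 = 5.980×10^5 km.
Circular speed at r₁: v₁ = √(μ/r₁) = √(1.26410×10^8/1.020×10^6) = 11.132 km/s.
On the transfer ellipse at r₁, vis-viva equation gives v_a = √[μ(2/r₁ − 1/a_t)] = 6.0394 km/s.
First burn Δv₁ = |v_a − v₁| = 5.093 km/s.
At r₂, v₂ = √(μ/r₂) = 26.800 km/s.
Transfer-orbit speed at r₂: v_p = √[μ(2/r₂ − 1/a_t)] = 35.001 km/s.
Second burn Δv₂ = |v₂ − v_p| = 8.201 km/s.
Δv = Δv₁ + Δv₂ = 5.093 + 8.201 = 13.29 km/s.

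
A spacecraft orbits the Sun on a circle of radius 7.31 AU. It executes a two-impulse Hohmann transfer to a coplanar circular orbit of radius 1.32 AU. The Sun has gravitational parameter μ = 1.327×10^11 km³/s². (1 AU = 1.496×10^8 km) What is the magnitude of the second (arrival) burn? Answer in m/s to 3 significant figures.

Δv₂ = 7820 m/s

In km: r₁ = 7.31 × 1.496×10^8 = 1.093576×10^9 km; r₂ = 1.32 × 1.496×10^8 = 1.97472×10^8 km.
The Hohmann ellipse has a_t = (r₁ + r₂)/2 = 6.45524×10^8 km.
Circular speed at r = 1.97472×10^8 km: v_c = √(μ/r) = 25.9228 km/s.
Vis-viva on the transfer ellipse at r = 1.97472×10^8 km gives v_t = √[μ(2/r − 1/a_t)] = 33.7405 km/s.
Δv₂ = |v_t − v_c| = |33.7405 − 25.9228| = 7.818 km/s.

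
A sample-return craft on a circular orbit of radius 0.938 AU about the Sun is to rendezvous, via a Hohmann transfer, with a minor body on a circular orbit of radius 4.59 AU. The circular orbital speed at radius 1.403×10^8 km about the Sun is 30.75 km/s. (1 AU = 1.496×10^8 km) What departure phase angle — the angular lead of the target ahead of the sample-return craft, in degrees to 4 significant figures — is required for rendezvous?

From the circular-orbit relation v² = μ/r at r = 1.403×10^8 km: μ = v²r = (30.75)² × 1.403×10^8 = 1.32662×10^11 km³/s².
In km: r₁ = 0.938 × 1.496×10^8 = 1.403248×10^8 km; r₂ = 4.59 × 1.496×10^8 = 6.86664×10^8 km.
Transfer-ellipse semi-major axis a_t = (r₁ + r₂)/2 = (1.403248×10^8 + 6.86664×10^8)/2 = 4.134944×10^8 km.
The half-period of the transfer ellipse is t = π√(a_t³/μ) = 7.252×10^7 s.
The target's mean motion on its circular orbit is ω₂ = √(μ/r₂³) = 2.024×10^-8 rad/s.
Angle swept by the target during transfer: ω₂·t = 1.468 rad = 84.11°.
The sample-return craft traverses 180° on the transfer ellipse, so the target must lead by 180° − 84.11° = 95.89°.

φ = 95.89°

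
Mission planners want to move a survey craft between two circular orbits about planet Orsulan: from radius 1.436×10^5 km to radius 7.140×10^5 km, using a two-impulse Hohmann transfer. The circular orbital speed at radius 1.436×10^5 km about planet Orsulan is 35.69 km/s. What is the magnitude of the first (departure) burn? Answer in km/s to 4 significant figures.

From the circular-orbit relation v² = μ/r at r = 1.436×10^5 km: μ = v²r = (35.69)² × 1.436×10^5 = 1.82914×10^8 km³/s².
Transfer-ellipse semi-major axis a_t = (r₁ + r₂)/2 = (1.436×10^5 + 7.140×10^5)/2 = 4.288×10^5 km.
Circular speed at r = 1.436×10^5 km: v_c = √(μ/r) = 35.69 km/s.
Transfer-orbit speed at the same r (vis-viva, a = a_t): v_t = √[μ(2/r − 1/a_t)] = 46.05 km/s.
Δv₁ = |v_t − v_c| = |46.05 − 35.69| = 10.36 km/s.

Δv₁ = 10.36 km/s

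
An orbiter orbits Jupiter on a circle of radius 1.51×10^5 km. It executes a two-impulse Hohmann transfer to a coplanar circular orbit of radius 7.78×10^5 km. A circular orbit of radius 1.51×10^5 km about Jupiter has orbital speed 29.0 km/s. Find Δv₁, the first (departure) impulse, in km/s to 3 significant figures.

From the circular-orbit relation v² = μ/r at r = 1.51×10^5 km: μ = v²r = (29.0)² × 1.51×10^5 = 1.26991×10^8 km³/s².
Semi-major axis of the transfer orbit: a_t = (1.510×10^5 + 7.780×10^5)/2 = 4.645×10^5 km.
On the circular orbit at r = 1.510×10^5 km, v_c = √(μ/r) = 29.000 km/s.
Transfer-orbit speed at the same r (vis-viva, a = a_t): v_t = √[μ(2/r − 1/a_t)] = 37.531 km/s.
Δv₁ = |v_t − v_c| = |37.531 − 29.000| = 8.531 km/s.

Δv₁ = 8.53 km/s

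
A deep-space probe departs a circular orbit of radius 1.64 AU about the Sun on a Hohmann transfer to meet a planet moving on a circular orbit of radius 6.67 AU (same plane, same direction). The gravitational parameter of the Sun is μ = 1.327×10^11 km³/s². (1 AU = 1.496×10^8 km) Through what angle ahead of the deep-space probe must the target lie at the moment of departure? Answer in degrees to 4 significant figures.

In km: r₁ = 1.64 × 1.496×10^8 = 2.45344×10^8 km; r₂ = 6.67 × 1.496×10^8 = 9.97832×10^8 km.
Semi-major axis of the transfer orbit: a_t = (2.45344×10^8 + 9.97832×10^8)/2 = 6.21588×10^8 km.
The half-period of the transfer ellipse is t = π√(a_t³/μ) = 1.3365×10^8 s.
The target's mean motion on its circular orbit is ω₂ = √(μ/r₂³) = 1.1557×10^-8 rad/s.
Angle swept by the target during transfer: ω₂·t = 1.5446 rad = 88.50°.
The deep-space probe traverses 180° on the transfer ellipse, so the target must lead by 180° − 88.50° = 91.50°.

φ = 91.50°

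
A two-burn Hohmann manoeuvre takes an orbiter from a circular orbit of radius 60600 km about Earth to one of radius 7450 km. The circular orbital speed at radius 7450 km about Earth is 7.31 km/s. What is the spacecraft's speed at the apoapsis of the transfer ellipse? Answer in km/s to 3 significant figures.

From the circular-orbit relation v² = μ/r at r = 7450 km: μ = v²r = (7.31)² × 7450 = 3.98099×10^5 km³/s².
Semi-major axis of the transfer orbit: a_t = (60600 + 7450)/2 = 34025 km.
At apoapsis, r = 60600 km.
Vis-viva: v = √[μ(2/r − 1/a_t)] = √[3.98099×10^5 × (2/60600 − 1/34025)] = 1.199 km/s.

v = 1.20 km/s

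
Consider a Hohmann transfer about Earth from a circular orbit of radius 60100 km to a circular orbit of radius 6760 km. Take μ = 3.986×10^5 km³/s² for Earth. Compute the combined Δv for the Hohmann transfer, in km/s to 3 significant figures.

Transfer-ellipse semi-major axis a_t = (r₁ + r₂)/2 = (60100 + 6760)/2 = 33430 km.
At r₁ the circular-orbit speed is v₁ = √(μ/r₁) = 2.575 km/s.
Transfer-orbit speed at r₁ (vis-viva): v_a = √[μ(2/r₁ − 1/a_t)] = 1.158 km/s.
First burn Δv₁ = |v_a − v₁| = 1.417 km/s.
Circular speed at r₂: v₂ = √(μ/r₂) = 7.6788 km/s.
Transfer-orbit speed at r₂: v_p = √[μ(2/r₂ − 1/a_t)] = 10.296 km/s.
Second burn Δv₂ = |v₂ − v_p| = 2.617 km/s.
Total Δv = Δv₁ + Δv₂ = 4.034 km/s.

Δv = 4.03 km/s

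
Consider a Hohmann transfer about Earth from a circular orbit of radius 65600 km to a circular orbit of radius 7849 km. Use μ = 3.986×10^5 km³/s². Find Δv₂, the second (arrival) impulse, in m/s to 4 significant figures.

Transfer-ellipse semi-major axis a_t = (r₁ + r₂)/2 = (65600 + 7849)/2 = 36724.5 km.
Circular speed at r = 7849 km: v_c = √(μ/r) = 7.126 km/s.
Transfer-orbit speed at the same r (vis-viva, a = a_t): v_t = √[μ(2/r − 1/a_t)] = 9.524 km/s.
Δv₂ = |v_t − v_c| = |9.524 − 7.126| = 2.398 km/s.

Δv₂ = 2398 m/s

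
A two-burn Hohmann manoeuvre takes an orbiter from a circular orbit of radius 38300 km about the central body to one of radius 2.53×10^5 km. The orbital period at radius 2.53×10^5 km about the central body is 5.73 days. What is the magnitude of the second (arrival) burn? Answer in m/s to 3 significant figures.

From Kepler's third law T² = 4π²r³/μ at r = 2.53×10^5 km, T = 5.73 days = 5.73 × 86400 s = 4.95072×10^5 s: μ = 4π²r³/T² = 2.60846×10^6 km³/s².
Transfer-ellipse semi-major axis a_t = (r₁ + r₂)/2 = (38300 + 2.530×10^5)/2 = 1.4565×10^5 km.
On the circular orbit at r = 2.530×10^5 km, v_c = √(μ/r) = 3.211 km/s.
Vis-viva on the transfer ellipse at r = 2.530×10^5 km gives v_t = √[μ(2/r − 1/a_t)] = 1.647 km/s.
Δv₂ = |v_t − v_c| = |1.647 − 3.211| = 1.564 km/s.

Δv₂ = 1560 m/s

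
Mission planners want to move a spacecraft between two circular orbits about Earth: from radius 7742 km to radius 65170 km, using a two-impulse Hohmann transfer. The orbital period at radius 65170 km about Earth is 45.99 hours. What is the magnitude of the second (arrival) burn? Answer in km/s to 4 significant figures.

From Kepler's third law T² = 4π²r³/μ at r = 65170 km, T = 45.99 hours = 45.99 × 3600 s = 1.65564×10^5 s: μ = 4π²r³/T² = 3.98631×10^5 km³/s².
The Hohmann ellipse has a_t = (r₁ + r₂)/2 = 36456 km.
On the circular orbit at r = 65170 km, v_c = √(μ/r) = 2.473 km/s.
Transfer-orbit speed at the same r (vis-viva, a = a_t): v_t = √[μ(2/r − 1/a_t)] = 1.140 km/s.
Δv₂ = |v_t − v_c| = |1.140 − 2.473| = 1.333 km/s.

Δv₂ = 1.333 km/s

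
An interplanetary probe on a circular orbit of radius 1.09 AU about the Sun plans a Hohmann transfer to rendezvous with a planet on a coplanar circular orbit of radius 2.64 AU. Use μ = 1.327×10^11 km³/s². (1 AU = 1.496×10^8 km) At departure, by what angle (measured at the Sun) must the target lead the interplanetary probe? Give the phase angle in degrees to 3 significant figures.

φ = 73.1°

In km: r₁ = 1.09 × 1.496×10^8 = 1.63064×10^8 km; r₂ = 2.64 × 1.496×10^8 = 3.94944×10^8 km.
The Hohmann ellipse has a_t = (r₁ + r₂)/2 = 2.79004×10^8 km.
Transfer time t = π√(a_t³/μ) = 4.019×10^7 s.
Target angular speed ω₂ = √(μ/r₂³) = 4.641×10^-8 rad/s.
Angle swept by the target during transfer: ω₂·t = 1.865 rad = 106.9°.
The interplanetary probe traverses 180° on the transfer ellipse, so the target must lead by 180° − 106.9° = 73.1°.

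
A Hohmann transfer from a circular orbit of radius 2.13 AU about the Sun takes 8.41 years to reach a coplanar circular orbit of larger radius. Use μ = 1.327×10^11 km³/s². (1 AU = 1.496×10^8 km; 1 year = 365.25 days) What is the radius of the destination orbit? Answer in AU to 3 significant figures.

In km: r₁ = 2.13 × 1.496×10^8 = 3.18648×10^8 km.
Transfer time t = 8.41 years × 365.25 × 86400 s = 2.65399416×10^8 s, and t = π√(a_t³/μ).
So a_t = (μ t²/π²)^(1/3) = (1.327×10^11 × (2.65399416×10^8)² / π²)^(1/3) = 9.8203×10^8 km.
Since a_t = (r₁ + r₂)/2, r₂ = 2a_t − r₁ = 2×9.8203×10^8 − 3.18648×10^8 = 1.645412×10^9 km.
In AU: r₂ = 1.645412×10^9 / 1.496×10^8 = 11.0 AU.

r₂ = 11.0 AU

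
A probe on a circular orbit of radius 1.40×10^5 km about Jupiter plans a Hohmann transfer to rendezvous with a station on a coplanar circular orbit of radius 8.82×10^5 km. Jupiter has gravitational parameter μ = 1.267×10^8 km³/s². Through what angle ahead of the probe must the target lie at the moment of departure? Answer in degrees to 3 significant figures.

φ = 101°

Semi-major axis of the transfer orbit: a_t = (1.400×10^5 + 8.820×10^5)/2 = 5.110×10^5 km.
Transfer time t = π√(a_t³/μ) = 1.0195×10^5 s.
Target angular speed ω₂ = √(μ/r₂³) = 1.3589×10^-5 rad/s.
Angle swept by the target during transfer: ω₂·t = 1.3854 rad = 79.38°.
Arrival is 180° from departure on the ellipse, so φ = 180° − 79.38° = 101°.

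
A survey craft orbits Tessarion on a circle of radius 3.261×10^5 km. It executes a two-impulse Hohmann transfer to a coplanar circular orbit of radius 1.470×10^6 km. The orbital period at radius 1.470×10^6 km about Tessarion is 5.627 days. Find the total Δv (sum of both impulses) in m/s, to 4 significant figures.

From Kepler's third law T² = 4π²r³/μ at r = 1.470×10^6 km, T = 5.627 days = 5.627 × 86400 s = 4.861728×10^5 s: μ = 4π²r³/T² = 5.30555×10^8 km³/s².
Semi-major axis of the transfer orbit: a_t = (3.261×10^5 + 1.470×10^6)/2 = 8.9805×10^5 km.
Circular speed at r₁: v₁ = √(μ/r₁) = √(5.30555×10^8/3.261×10^5) = 40.34 km/s.
Transfer-orbit speed at r₁ (vis-viva equation): v_p = √[μ(2/r₁ − 1/a_t)] = 51.61 km/s.
First burn Δv₁ = |v_p − v₁| = 11.27 km/s.
At r₂, v₂ = √(μ/r₂) = 19.00 km/s.
Transfer-orbit speed at r₂: v_a = √[μ(2/r₂ − 1/a_t)] = 11.45 km/s.
Second burn Δv₂ = |v₂ − v_a| = 7.550 km/s.
Total Δv = Δv₁ + Δv₂ = 18.82 km/s.

Δv = 18820 m/s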